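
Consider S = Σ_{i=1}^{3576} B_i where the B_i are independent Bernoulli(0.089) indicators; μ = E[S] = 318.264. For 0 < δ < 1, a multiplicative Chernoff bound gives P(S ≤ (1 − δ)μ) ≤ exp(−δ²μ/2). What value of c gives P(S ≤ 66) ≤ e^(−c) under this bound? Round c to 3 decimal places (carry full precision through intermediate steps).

Write 66 = (1 − δ)μ, so δ = 1 − 66/318.264 = 0.792625…
Then the exponent is δ²μ/2 = (μ − 66)²/(2μ) = 99.975375.

99.975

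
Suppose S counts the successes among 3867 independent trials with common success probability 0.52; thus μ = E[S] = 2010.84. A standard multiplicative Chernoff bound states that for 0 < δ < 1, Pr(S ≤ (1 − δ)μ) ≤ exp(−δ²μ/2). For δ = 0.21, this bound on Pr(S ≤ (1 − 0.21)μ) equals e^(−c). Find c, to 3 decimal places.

c = δ²μ/2 = 0.21²·2010.84/2 = 44.3390.

44.339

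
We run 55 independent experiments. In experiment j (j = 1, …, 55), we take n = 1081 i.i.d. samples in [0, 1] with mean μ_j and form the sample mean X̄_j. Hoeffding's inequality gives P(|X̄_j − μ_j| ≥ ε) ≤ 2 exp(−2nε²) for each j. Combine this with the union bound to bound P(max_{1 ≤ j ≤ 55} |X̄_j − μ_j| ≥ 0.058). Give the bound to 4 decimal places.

Per-experiment Hoeffding bound: 2·exp(−2·1081·0.058²) = 2·exp(−7.27297) = 0.0013881.
Union bound over 55 events: 55·0.0013881 = 0.07635.

0.0763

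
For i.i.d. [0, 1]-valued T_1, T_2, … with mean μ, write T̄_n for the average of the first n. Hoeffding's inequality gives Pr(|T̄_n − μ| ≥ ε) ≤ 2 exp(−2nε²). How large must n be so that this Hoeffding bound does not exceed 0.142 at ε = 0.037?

Require 2·exp(−2nε²) ≤ 0.142, i.e. 2nε² ≥ ln(2/0.142) = 2.645075.
So n ≥ 2.645075 / (2·0.037²) = 966.061.
The smallest integer n is 967.

967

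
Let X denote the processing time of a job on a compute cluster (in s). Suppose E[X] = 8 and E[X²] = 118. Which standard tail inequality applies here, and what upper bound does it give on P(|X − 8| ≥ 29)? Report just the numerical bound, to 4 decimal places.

0.0642

The first two moments determine the variance, so Chebyshev's inequality is the sharpest standard bound available.
Var(X) = E[X²] − (E[X])² = 118 − 64 = 54.
Chebyshev's inequality: P(|X − μ| ≥ t) ≤ Var(X)/t² = 54/841 = 0.0642.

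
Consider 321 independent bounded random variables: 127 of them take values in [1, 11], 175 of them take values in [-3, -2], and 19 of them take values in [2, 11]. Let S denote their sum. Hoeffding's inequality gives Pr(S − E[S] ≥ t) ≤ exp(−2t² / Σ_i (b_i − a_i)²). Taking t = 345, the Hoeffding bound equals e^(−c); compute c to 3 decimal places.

16.515

Σ(b_i − a_i)² = 127·10² + 175·1² + 19·9² = 14414.
c = 2t² / 14414 = 2·345² / 14414 = 16.5152.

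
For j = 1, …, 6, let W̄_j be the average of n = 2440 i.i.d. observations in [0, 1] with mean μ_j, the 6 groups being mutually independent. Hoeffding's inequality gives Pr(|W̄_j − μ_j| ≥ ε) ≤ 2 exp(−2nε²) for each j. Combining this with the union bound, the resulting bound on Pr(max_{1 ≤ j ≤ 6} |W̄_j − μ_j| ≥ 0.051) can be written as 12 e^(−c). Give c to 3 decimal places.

Union bound over the 6 events: Pr(max_{1 ≤ j ≤ 6} |W̄_j − μ_j| ≥ 0.051) ≤ 6·2·exp(−2nε²) = 12 exp(−2·2440·0.051²).
So c = 2·2440·0.051² = 12.6929.

12.693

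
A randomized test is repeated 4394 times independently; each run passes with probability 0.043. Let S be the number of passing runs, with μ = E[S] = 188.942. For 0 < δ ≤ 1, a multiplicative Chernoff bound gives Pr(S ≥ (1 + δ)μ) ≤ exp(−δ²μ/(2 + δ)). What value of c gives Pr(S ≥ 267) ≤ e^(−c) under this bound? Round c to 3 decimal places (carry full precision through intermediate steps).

13.364

Write 267 = (1 + δ)μ, so δ = 267/188.942 − 1 = 0.4131321…
Then the exponent is δ²μ/(2 + δ) = (267 − μ)² / (μ·(2 + δ)) = 13.363655.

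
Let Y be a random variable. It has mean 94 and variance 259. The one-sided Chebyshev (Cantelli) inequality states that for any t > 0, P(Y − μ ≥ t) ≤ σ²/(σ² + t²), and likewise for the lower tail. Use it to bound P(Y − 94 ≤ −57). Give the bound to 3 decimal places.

0.074

Here σ² = 259 and t = 57, so σ² + t² = 3508.
Cantelli's bound: 259/3508 = 0.0738.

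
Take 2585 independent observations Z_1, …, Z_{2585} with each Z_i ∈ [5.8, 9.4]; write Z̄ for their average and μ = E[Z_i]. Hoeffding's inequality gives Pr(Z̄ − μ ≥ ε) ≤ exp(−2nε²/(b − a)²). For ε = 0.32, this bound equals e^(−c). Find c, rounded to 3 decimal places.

c = 2nε²/(b − a)² = 2·2585·0.32² / 3.6² = 40.8494.

40.849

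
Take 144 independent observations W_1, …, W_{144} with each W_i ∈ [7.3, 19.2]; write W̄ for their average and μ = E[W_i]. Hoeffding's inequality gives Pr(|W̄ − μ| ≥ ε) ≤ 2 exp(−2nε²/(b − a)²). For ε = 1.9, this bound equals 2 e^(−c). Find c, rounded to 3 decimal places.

7.342

c = 2nε²/(b − a)² = 2·144·1.9² / 11.9² = 7.3419.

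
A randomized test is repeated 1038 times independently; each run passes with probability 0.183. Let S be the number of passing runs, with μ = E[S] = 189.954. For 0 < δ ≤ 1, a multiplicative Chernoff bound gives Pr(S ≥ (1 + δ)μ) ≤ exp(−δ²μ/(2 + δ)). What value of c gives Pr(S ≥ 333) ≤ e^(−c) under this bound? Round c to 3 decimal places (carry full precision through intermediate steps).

Write 333 = (1 + δ)μ, so δ = 333/189.954 − 1 = 0.753056…
Then the exponent is δ²μ/(2 + δ) = (333 − μ)² / (μ·(2 + δ)) = 39.128027.

39.128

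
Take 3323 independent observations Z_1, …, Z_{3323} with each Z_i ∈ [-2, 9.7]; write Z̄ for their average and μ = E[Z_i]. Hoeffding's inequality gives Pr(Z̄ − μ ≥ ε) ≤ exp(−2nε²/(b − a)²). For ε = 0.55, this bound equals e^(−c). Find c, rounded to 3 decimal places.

c = 2nε²/(b − a)² = 2·3323·0.55² / 11.7² = 14.6864.

14.686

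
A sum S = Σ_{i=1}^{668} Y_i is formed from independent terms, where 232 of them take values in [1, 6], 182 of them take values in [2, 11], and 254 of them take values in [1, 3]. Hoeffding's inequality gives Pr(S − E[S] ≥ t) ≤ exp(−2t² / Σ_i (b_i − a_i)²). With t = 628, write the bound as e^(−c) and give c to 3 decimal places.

36.588

Σ(b_i − a_i)² = 232·5² + 182·9² + 254·2² = 21558.
c = 2t² / 21558 = 2·628² / 21558 = 36.5882.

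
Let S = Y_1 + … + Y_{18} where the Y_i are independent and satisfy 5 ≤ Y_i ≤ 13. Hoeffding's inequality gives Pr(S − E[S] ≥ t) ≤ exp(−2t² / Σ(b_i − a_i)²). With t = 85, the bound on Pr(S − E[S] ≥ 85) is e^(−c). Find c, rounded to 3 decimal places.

Σ(b_i − a_i)² = 18·(8)² = 1152.
c = 2t²/1152 = 2·85²/1152 = 12.5434.

12.543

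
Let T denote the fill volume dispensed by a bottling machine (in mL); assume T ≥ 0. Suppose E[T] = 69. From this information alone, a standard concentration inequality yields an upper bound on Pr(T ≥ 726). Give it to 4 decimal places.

0.0950

Only the mean of a non-negative variable is known, so Markov's inequality is the applicable tail bound.
Markov's inequality: for a non-negative random variable, Pr(T ≥ a) ≤ E[T]/a.
Here E[T] = 69 and a = 726, so the bound is 69/726 = 0.0950.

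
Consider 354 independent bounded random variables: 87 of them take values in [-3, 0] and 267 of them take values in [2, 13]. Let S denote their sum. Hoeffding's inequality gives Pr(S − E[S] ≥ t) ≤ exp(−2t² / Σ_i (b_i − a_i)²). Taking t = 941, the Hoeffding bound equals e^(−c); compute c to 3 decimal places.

Σ(b_i − a_i)² = 87·3² + 267·11² = 33090.
c = 2t² / 33090 = 2·941² / 33090 = 53.5196.

53.520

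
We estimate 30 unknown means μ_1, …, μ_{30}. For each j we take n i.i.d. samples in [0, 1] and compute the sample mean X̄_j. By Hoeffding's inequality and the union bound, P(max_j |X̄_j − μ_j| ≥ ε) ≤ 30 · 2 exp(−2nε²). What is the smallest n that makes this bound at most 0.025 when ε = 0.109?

328

Need 2·30·exp(−2nε²) ≤ 0.025, i.e. exp(−2nε²) ≤ 0.025/60.
So 2nε² ≥ ln(60/0.025) = 7.783224.
Hence n ≥ 7.783224/(2·0.109²) = 327.549.
The smallest integer n is 328.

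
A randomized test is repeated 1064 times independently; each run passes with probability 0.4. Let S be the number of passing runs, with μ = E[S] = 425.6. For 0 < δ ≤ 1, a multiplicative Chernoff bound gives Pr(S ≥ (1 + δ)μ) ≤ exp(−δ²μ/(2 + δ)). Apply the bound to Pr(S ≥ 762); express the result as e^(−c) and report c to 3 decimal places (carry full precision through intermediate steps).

95.289

Write 762 = (1 + δ)μ, so δ = 762/425.6 − 1 = 0.7904135…
Then the exponent is δ²μ/(2 + δ) = (762 − μ)² / (μ·(2 + δ)) = 95.288784.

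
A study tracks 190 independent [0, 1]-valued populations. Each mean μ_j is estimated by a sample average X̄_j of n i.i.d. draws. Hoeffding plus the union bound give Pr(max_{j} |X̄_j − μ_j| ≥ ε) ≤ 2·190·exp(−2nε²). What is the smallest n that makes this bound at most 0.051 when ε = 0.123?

Need 2·190·exp(−2nε²) ≤ 0.051, i.e. exp(−2nε²) ≤ 0.051/380.
So 2nε² ≥ ln(380/0.051) = 8.916101.
Hence n ≥ 8.916101/(2·0.123²) = 294.669.
The smallest integer n is 295.

295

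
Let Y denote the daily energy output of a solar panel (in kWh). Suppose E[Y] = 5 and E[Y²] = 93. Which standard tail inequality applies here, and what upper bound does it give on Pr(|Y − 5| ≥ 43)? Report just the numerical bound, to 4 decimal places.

The first two moments determine the variance, so Chebyshev's inequality is the sharpest standard bound available.
Var(Y) = E[Y²] − (E[Y])² = 93 − 25 = 68.
Chebyshev's inequality: Pr(|Y − μ| ≥ t) ≤ Var(Y)/t² = 68/1849 = 0.0368.

0.0368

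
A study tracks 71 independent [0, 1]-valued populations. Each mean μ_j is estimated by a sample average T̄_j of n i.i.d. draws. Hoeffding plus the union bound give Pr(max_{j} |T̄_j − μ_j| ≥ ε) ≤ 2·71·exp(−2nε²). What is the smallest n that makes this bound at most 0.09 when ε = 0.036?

2841

Need 2·71·exp(−2nε²) ≤ 0.09, i.e. exp(−2nε²) ≤ 0.09/142.
So 2nε² ≥ ln(142/0.09) = 7.363773.
Hence n ≥ 7.363773/(2·0.036²) = 2840.962.
The smallest integer n is 2841.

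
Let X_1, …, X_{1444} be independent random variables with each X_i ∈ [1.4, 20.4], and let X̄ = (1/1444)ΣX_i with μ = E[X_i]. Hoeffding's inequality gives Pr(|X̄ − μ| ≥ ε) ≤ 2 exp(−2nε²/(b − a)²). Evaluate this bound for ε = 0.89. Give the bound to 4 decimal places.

Exponent: 2nε²/(b − a)² = 2·1444·0.89² / 19² = 6.33680.
Bound = 2·exp(−6.33680) = 0.00354.

0.0035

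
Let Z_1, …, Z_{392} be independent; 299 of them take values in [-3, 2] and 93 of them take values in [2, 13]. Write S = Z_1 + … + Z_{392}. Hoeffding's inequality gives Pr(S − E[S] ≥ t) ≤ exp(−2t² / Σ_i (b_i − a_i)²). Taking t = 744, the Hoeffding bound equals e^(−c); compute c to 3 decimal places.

59.113

Σ(b_i − a_i)² = 299·5² + 93·11² = 18728.
c = 2t² / 18728 = 2·744² / 18728 = 59.1132.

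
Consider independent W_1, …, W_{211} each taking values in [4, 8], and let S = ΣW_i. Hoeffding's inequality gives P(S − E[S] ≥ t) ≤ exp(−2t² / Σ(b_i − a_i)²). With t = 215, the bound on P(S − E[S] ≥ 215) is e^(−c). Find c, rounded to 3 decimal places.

Σ(b_i − a_i)² = 211·(4)² = 3376.
c = 2t²/3376 = 2·215²/3376 = 27.3845.

27.384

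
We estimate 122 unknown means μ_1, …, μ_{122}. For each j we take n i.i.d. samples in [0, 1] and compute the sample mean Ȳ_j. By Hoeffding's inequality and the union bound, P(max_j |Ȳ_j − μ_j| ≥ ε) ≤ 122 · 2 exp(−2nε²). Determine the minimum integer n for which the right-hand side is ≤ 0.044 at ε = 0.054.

1479

Need 2·122·exp(−2nε²) ≤ 0.044, i.e. exp(−2nε²) ≤ 0.044/244.
So 2nε² ≥ ln(244/0.044) = 8.620734.
Hence n ≥ 8.620734/(2·0.054²) = 1478.178.
The smallest integer n is 1479.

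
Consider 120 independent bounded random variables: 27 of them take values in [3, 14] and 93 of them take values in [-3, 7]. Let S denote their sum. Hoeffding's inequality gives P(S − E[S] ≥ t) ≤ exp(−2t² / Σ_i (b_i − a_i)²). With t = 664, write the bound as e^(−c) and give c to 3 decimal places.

Σ(b_i − a_i)² = 27·11² + 93·10² = 12567.
c = 2t² / 12567 = 2·664² / 12567 = 70.1673.

70.167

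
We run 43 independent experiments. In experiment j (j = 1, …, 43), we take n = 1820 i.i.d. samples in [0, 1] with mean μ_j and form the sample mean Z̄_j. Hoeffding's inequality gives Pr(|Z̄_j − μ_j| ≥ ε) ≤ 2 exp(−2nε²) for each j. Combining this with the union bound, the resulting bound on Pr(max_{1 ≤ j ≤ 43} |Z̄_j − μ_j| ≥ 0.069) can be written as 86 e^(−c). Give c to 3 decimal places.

Union bound over the 43 events: Pr(max_{1 ≤ j ≤ 43} |Z̄_j − μ_j| ≥ 0.069) ≤ 43·2·exp(−2nε²) = 86 exp(−2·1820·0.069²).
So c = 2·1820·0.069² = 17.3300.

17.330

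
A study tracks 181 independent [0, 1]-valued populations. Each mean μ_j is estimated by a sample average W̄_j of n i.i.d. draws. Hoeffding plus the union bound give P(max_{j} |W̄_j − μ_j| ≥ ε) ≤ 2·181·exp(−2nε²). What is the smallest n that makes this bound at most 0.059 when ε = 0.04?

Need 2·181·exp(−2nε²) ≤ 0.059, i.e. exp(−2nε²) ≤ 0.059/362.
So 2nε² ≥ ln(362/0.059) = 8.721862.
Hence n ≥ 8.721862/(2·0.04²) = 2725.582.
The smallest integer n is 2726.

2726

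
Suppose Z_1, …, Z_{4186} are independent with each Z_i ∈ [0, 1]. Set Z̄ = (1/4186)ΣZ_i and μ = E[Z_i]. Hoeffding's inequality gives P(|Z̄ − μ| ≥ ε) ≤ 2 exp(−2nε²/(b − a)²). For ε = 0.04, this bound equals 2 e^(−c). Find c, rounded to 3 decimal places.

13.395

c = 2nε²/(b − a)² = 2·4186·0.04² / 1² = 13.3952.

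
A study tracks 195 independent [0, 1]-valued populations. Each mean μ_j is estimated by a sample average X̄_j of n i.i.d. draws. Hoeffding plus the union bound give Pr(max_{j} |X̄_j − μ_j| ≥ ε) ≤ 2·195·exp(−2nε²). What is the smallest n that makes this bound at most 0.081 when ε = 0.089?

536

Need 2·195·exp(−2nε²) ≤ 0.081, i.e. exp(−2nε²) ≤ 0.081/390.
So 2nε² ≥ ln(390/0.081) = 8.479453.
Hence n ≥ 8.479453/(2·0.089²) = 535.251.
The smallest integer n is 536.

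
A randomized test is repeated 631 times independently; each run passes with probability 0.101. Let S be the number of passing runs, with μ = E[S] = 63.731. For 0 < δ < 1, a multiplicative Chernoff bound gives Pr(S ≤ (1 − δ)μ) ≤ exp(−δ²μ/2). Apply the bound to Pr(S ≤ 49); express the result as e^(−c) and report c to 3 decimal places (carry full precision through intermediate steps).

1.702

Write 49 = (1 − δ)μ, so δ = 1 − 49/63.731 = 0.2311434…
Then the exponent is δ²μ/2 = (μ − 49)²/(2μ) = 1.702487.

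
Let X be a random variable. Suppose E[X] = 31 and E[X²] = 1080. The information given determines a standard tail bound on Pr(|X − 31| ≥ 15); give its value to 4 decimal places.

The first two moments determine the variance, so Chebyshev's inequality is the sharpest standard bound available.
Var(X) = E[X²] − (E[X])² = 1080 − 961 = 119.
Chebyshev's inequality: Pr(|X − μ| ≥ t) ≤ Var(X)/t² = 119/225 = 0.5289.

0.5289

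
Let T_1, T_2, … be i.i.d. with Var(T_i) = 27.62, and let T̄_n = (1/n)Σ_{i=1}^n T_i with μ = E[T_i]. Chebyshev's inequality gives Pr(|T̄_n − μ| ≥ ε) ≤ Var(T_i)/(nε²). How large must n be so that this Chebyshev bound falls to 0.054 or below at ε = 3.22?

Require 27.62/(n·3.22²) ≤ 0.054, i.e. n ≥ 27.62/(0.054·3.22²) = 49.331.
The smallest integer n is 50.

50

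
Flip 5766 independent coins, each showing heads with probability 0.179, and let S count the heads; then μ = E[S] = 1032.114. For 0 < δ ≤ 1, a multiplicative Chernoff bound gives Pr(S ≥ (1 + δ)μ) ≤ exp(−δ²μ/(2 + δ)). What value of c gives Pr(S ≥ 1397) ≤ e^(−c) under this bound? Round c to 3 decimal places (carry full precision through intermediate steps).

54.811

Write 1397 = (1 + δ)μ, so δ = 1397/1032.114 − 1 = 0.3535327…
Then the exponent is δ²μ/(2 + δ) = (1397 − μ)² / (μ·(2 + δ)) = 54.810846.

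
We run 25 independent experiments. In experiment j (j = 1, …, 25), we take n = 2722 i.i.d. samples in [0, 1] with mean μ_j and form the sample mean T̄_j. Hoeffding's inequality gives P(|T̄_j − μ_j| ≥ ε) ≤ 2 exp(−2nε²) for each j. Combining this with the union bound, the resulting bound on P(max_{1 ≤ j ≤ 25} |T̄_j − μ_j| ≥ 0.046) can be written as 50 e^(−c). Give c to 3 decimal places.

11.520

Union bound over the 25 events: P(max_{1 ≤ j ≤ 25} |T̄_j − μ_j| ≥ 0.046) ≤ 25·2·exp(−2nε²) = 50 exp(−2·2722·0.046²).
So c = 2·2722·0.046² = 11.5195.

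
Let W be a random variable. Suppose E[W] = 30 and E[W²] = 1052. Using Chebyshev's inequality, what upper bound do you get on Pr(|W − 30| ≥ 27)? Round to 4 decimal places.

Var(W) = E[W²] − (E[W])² = 1052 − 900 = 152.
Chebyshev's inequality: Pr(|W − μ| ≥ t) ≤ Var(W)/t² = 152/729 = 0.2085.

0.2085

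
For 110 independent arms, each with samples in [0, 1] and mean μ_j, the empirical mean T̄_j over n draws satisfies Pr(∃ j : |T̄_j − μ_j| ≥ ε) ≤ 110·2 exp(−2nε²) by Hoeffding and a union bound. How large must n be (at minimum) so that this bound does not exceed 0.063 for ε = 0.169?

Need 2·110·exp(−2nε²) ≤ 0.063, i.e. exp(−2nε²) ≤ 0.063/220.
So 2nε² ≥ ln(220/0.063) = 8.158248.
Hence n ≥ 8.158248/(2·0.169²) = 142.821.
The smallest integer n is 143.

143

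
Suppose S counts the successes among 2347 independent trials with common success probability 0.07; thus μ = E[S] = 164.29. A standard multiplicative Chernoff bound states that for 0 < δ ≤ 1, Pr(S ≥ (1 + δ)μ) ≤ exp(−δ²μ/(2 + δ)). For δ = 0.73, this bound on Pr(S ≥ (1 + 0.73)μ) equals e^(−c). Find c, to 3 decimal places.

32.070

c = δ²μ/(2 + δ) = 0.73²·164.29/(2 + 0.73) = 32.0696.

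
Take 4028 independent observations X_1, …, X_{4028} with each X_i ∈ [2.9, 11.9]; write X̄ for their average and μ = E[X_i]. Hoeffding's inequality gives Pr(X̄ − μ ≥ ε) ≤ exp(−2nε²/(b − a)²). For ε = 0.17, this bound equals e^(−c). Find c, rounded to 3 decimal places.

2.874

c = 2nε²/(b − a)² = 2·4028·0.17² / 9² = 2.8743.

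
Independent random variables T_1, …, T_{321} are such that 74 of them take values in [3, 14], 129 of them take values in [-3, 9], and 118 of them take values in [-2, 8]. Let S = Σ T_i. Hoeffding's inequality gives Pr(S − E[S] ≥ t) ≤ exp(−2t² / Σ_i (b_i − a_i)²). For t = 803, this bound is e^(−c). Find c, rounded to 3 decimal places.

Σ(b_i − a_i)² = 74·11² + 129·12² + 118·10² = 39330.
c = 2t² / 39330 = 2·803² / 39330 = 32.7897.

32.790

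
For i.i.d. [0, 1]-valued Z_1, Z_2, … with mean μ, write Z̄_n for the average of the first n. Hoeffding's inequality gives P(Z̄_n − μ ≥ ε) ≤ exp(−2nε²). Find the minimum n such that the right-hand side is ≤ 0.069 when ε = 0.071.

Require exp(−2nε²) ≤ 0.069, i.e. 2nε² ≥ ln(1/0.069) = 2.673649.
So n ≥ 2.673649 / (2·0.071²) = 265.190.
The smallest integer n is 266.

266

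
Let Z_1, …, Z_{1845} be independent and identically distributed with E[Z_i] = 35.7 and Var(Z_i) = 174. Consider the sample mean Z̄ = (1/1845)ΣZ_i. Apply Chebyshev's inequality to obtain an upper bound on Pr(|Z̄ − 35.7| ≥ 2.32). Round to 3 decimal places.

Var(Z̄) = Var(Z_i)/n = 174/1845 = 0.094309.
Chebyshev: Pr(|Z̄ − 35.7| ≥ 2.32) ≤ Var(Z̄)/(2.32)² = 174/(1845·2.32²) = 0.0175.

0.018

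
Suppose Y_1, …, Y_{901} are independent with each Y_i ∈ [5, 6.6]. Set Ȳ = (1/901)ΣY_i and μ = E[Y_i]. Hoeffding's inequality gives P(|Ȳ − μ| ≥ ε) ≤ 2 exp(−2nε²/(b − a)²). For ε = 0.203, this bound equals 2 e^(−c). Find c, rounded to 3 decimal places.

29.007

c = 2nε²/(b − a)² = 2·901·0.203² / 1.6² = 29.0073.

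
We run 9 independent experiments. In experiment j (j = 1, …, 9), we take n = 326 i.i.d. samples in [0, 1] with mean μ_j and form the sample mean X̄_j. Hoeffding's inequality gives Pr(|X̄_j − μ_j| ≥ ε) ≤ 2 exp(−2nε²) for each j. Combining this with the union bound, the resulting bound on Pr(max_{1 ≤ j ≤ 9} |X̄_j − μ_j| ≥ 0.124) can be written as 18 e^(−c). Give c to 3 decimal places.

10.025

Union bound over the 9 events: Pr(max_{1 ≤ j ≤ 9} |X̄_j − μ_j| ≥ 0.124) ≤ 9·2·exp(−2nε²) = 18 exp(−2·326·0.124²).
So c = 2·326·0.124² = 10.0252.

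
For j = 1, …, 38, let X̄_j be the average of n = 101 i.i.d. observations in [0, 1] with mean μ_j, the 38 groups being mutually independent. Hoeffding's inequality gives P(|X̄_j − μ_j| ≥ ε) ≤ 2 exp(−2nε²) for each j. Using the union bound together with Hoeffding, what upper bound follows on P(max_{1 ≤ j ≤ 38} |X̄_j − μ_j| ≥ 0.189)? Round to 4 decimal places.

0.0559

Per-experiment Hoeffding bound: 2·exp(−2·101·0.189²) = 2·exp(−7.21564) = 0.00147.
Union bound over 38 events: 38·0.00147 = 0.05586.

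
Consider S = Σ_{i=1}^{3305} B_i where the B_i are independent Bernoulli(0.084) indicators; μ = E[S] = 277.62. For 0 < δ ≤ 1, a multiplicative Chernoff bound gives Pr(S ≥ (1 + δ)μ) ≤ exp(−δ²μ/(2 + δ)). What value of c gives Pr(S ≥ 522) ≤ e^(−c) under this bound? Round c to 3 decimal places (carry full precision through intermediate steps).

Write 522 = (1 + δ)μ, so δ = 522/277.62 − 1 = 0.880268…
Then the exponent is δ²μ/(2 + δ) = (522 − μ)² / (μ·(2 + δ)) = 74.687457.

74.687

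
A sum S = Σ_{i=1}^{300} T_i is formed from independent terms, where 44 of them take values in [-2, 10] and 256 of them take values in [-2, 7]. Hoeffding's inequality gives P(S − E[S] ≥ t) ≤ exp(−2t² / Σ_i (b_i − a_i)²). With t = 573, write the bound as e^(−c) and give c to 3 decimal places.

Σ(b_i − a_i)² = 44·12² + 256·9² = 27072.
c = 2t² / 27072 = 2·573² / 27072 = 24.2560.

24.256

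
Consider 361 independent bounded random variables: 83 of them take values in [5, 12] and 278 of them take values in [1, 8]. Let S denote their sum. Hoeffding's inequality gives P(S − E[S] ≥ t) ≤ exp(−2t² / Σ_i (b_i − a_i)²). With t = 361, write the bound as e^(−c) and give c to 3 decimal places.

14.735

Σ(b_i − a_i)² = 83·7² + 278·7² = 17689.
c = 2t² / 17689 = 2·361² / 17689 = 14.7347.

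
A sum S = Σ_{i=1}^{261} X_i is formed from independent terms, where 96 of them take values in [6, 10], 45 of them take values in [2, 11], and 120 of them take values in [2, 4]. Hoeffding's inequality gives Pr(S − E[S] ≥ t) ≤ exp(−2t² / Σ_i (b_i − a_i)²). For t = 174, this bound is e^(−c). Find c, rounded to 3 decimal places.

Σ(b_i − a_i)² = 96·4² + 45·9² + 120·2² = 5661.
c = 2t² / 5661 = 2·174² / 5661 = 10.6963.

10.696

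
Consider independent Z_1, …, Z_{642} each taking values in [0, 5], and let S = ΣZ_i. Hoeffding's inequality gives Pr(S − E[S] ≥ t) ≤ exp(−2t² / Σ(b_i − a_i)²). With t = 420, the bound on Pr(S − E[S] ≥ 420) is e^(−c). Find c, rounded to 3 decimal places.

21.981

Σ(b_i − a_i)² = 642·(5)² = 16050.
c = 2t²/16050 = 2·420²/16050 = 21.9813.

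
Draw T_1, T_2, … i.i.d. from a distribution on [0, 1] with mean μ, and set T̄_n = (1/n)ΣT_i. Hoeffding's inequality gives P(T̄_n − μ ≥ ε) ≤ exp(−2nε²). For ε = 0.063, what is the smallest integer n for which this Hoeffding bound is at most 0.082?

Require exp(−2nε²) ≤ 0.082, i.e. 2nε² ≥ ln(1/0.082) = 2.501036.
So n ≥ 2.501036 / (2·0.063²) = 315.071.
The smallest integer n is 316.

316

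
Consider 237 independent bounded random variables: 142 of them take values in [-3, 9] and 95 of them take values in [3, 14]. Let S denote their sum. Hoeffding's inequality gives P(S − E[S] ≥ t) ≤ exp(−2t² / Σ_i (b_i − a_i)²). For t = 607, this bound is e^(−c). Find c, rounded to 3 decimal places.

Σ(b_i − a_i)² = 142·12² + 95·11² = 31943.
c = 2t² / 31943 = 2·607² / 31943 = 23.0692.

23.069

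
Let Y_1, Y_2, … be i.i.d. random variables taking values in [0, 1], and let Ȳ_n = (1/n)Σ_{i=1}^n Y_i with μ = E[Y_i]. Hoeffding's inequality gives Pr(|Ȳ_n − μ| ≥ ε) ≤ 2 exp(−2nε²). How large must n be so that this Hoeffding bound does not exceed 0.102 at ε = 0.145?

Require 2·exp(−2nε²) ≤ 0.102, i.e. 2nε² ≥ ln(2/0.102) = 2.975930.
So n ≥ 2.975930 / (2·0.145²) = 70.771.
The smallest integer n is 71.

71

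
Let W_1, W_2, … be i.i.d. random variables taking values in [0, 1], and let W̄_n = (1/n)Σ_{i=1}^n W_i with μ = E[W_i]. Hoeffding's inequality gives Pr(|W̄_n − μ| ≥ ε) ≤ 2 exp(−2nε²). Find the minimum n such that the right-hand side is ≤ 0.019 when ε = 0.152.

Require 2·exp(−2nε²) ≤ 0.019, i.e. 2nε² ≥ ln(2/0.019) = 4.656463.
So n ≥ 4.656463 / (2·0.152²) = 100.772.
The smallest integer n is 101.

101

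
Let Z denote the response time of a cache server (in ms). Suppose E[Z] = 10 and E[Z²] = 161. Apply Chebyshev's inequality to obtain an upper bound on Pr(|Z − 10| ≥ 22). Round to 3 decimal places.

Var(Z) = E[Z²] − (E[Z])² = 161 − 100 = 61.
Chebyshev's inequality: Pr(|Z − μ| ≥ t) ≤ Var(Z)/t² = 61/484 = 0.1260.

0.126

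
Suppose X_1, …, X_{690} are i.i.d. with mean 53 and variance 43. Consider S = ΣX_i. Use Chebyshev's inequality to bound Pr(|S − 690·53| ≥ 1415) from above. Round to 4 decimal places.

0.0148

Var(S) = n·Var(X_i) = 690·43 = 29670.
Chebyshev: Pr(|S − 690·53| ≥ 1415) ≤ Var(S)/1415² = 29670/2002225 = 0.0148.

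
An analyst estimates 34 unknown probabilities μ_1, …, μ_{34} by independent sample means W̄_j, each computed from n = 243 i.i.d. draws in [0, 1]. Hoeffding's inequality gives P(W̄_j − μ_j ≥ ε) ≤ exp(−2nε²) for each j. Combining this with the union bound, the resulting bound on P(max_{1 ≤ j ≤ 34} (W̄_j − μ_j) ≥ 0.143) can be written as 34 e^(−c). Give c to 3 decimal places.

Union bound over the 34 events: P(max_{1 ≤ j ≤ 34} (W̄_j − μ_j) ≥ 0.143) ≤ 34·exp(−2nε²) = 34 exp(−2·243·0.143²).
So c = 2·243·0.143² = 9.9382.

9.938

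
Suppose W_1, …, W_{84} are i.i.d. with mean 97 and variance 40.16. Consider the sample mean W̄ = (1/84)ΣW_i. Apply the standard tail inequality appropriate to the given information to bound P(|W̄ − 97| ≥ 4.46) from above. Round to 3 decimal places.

With mean and variance of each term known, Chebyshev's inequality bounds the deviation of the sum (or sample mean).
Var(W̄) = Var(W_i)/n = 40.16/84 = 0.4781.
Chebyshev: P(|W̄ − 97| ≥ 4.46) ≤ Var(W̄)/(4.46)² = 40.16/(84·4.46²) = 0.0240.

0.024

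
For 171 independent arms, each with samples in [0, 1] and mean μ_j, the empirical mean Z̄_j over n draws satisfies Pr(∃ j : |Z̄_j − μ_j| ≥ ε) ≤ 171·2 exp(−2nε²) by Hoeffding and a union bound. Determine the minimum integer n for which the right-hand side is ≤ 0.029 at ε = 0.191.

Need 2·171·exp(−2nε²) ≤ 0.029, i.e. exp(−2nε²) ≤ 0.029/342.
So 2nε² ≥ ln(342/0.029) = 9.375270.
Hence n ≥ 9.375270/(2·0.191²) = 128.495.
The smallest integer n is 129.

129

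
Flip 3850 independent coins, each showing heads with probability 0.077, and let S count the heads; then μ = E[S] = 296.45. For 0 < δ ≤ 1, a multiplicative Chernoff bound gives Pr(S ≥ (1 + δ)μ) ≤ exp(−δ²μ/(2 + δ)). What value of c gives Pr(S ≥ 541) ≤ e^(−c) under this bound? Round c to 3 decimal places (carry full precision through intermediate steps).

71.413

Write 541 = (1 + δ)μ, so δ = 541/296.45 − 1 = 0.8249283…
Then the exponent is δ²μ/(2 + δ) = (541 − μ)² / (μ·(2 + δ)) = 71.412863.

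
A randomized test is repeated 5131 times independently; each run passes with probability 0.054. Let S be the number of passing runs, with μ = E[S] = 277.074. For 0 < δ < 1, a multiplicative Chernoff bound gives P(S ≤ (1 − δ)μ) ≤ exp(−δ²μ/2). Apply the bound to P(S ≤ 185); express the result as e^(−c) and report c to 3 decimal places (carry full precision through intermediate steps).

15.298

Write 185 = (1 − δ)μ, so δ = 1 − 185/277.074 = 0.3323083…
Then the exponent is δ²μ/2 = (μ − 185)²/(2μ) = 15.298479.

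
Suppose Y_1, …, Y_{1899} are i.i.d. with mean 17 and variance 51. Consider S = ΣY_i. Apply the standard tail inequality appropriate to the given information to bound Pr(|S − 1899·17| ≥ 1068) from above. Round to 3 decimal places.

With mean and variance of each term known, Chebyshev's inequality bounds the deviation of the sum (or sample mean).
Var(S) = n·Var(Y_i) = 1899·51 = 96849.
Chebyshev: Pr(|S − 1899·17| ≥ 1068) ≤ Var(S)/1068² = 96849/1140624 = 0.0849.

0.085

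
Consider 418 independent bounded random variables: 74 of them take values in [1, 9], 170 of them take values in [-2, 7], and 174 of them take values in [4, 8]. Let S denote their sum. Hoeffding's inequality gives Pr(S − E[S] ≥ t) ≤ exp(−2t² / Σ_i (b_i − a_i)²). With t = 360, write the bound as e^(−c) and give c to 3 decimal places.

Σ(b_i − a_i)² = 74·8² + 170·9² + 174·4² = 21290.
c = 2t² / 21290 = 2·360² / 21290 = 12.1747.

12.175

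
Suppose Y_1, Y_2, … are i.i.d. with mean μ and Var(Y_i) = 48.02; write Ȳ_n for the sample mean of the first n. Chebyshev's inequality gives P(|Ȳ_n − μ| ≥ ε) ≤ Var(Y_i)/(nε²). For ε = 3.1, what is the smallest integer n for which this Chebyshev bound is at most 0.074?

68

Require 48.02/(n·3.1²) ≤ 0.074, i.e. n ≥ 48.02/(0.074·3.1²) = 67.525.
The smallest integer n is 68.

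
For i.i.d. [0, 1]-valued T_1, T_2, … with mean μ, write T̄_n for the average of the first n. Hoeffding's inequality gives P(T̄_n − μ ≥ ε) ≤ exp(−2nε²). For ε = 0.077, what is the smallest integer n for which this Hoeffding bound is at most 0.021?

326

Require exp(−2nε²) ≤ 0.021, i.e. 2nε² ≥ ln(1/0.021) = 3.863233.
So n ≥ 3.863233 / (2·0.077²) = 325.791.
The smallest integer n is 326.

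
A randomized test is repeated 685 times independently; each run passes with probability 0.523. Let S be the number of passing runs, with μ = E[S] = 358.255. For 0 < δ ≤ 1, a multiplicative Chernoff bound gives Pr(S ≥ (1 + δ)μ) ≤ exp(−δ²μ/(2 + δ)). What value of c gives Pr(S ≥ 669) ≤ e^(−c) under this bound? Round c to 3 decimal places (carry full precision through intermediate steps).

94.000

Write 669 = (1 + δ)μ, so δ = 669/358.255 − 1 = 0.867385…
Then the exponent is δ²μ/(2 + δ) = (669 − μ)² / (μ·(2 + δ)) = 94.000472.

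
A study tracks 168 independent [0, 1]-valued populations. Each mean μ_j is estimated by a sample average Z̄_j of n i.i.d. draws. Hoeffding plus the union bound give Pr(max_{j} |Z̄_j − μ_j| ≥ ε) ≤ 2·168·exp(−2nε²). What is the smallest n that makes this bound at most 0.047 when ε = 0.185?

130

Need 2·168·exp(−2nε²) ≤ 0.047, i.e. exp(−2nε²) ≤ 0.047/336.
So 2nε² ≥ ln(336/0.047) = 8.874719.
Hence n ≥ 8.874719/(2·0.185²) = 129.653.
The smallest integer n is 130.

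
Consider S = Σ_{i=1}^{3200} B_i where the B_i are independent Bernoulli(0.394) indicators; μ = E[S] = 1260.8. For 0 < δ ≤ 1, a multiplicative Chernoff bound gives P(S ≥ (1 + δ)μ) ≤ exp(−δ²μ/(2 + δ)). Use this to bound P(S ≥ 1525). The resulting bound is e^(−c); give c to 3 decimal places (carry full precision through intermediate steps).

Write 1525 = (1 + δ)μ, so δ = 1525/1260.8 − 1 = 0.2095495…
Then the exponent is δ²μ/(2 + δ) = (1525 − μ)² / (μ·(2 + δ)) = 25.056228.

25.056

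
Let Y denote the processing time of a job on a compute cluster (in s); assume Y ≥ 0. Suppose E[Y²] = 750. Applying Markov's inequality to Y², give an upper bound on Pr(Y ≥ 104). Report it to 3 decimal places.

0.069

Since Y ≥ 0, the event {Y ≥ 104} is the same as {Y² ≥ 10816}.
Markov's inequality applied to Y² gives Pr(Y² ≥ 10816) ≤ E[Y²]/10816 = 750/10816 = 0.0693.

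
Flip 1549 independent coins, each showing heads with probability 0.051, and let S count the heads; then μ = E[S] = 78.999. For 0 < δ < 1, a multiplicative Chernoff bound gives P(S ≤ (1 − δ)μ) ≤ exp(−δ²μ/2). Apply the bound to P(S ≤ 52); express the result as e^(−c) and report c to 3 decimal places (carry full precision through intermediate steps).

4.614

Write 52 = (1 − δ)μ, so δ = 1 − 52/78.999 = 0.3417638…
Then the exponent is δ²μ/2 = (μ − 52)²/(2μ) = 4.613641.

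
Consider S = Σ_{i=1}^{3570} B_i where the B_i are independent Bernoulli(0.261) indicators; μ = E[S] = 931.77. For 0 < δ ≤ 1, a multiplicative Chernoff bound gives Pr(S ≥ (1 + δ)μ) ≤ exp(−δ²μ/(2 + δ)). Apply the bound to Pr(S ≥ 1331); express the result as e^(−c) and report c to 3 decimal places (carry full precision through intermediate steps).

70.438

Write 1331 = (1 + δ)μ, so δ = 1331/931.77 − 1 = 0.4284641…
Then the exponent is δ²μ/(2 + δ) = (1331 − μ)² / (μ·(2 + δ)) = 70.437823.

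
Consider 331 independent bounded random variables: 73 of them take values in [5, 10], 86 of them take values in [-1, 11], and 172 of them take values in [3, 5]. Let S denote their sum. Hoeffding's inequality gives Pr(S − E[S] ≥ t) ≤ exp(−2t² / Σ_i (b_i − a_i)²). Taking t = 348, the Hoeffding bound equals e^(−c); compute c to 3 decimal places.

16.259

Σ(b_i − a_i)² = 73·5² + 86·12² + 172·2² = 14897.
c = 2t² / 14897 = 2·348² / 14897 = 16.2588.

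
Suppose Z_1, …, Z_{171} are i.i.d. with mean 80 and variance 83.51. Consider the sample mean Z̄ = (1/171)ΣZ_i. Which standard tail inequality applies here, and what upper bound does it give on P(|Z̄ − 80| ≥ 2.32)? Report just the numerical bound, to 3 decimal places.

0.091

With mean and variance of each term known, Chebyshev's inequality bounds the deviation of the sum (or sample mean).
Var(Z̄) = Var(Z_i)/n = 83.51/171 = 0.48836.
Chebyshev: P(|Z̄ − 80| ≥ 2.32) ≤ Var(Z̄)/(2.32)² = 83.51/(171·2.32²) = 0.0907.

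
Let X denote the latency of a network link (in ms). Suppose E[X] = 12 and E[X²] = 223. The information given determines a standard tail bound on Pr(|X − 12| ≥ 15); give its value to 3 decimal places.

The first two moments determine the variance, so Chebyshev's inequality is the sharpest standard bound available.
Var(X) = E[X²] − (E[X])² = 223 − 144 = 79.
Chebyshev's inequality: Pr(|X − μ| ≥ t) ≤ Var(X)/t² = 79/225 = 0.3511.

0.351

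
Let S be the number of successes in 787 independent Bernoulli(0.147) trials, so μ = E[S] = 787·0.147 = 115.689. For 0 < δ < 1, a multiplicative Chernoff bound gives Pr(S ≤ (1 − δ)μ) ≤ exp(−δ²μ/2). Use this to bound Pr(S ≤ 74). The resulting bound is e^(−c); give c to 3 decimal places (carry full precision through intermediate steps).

7.511

Write 74 = (1 − δ)μ, so δ = 1 − 74/115.689 = 0.3603541…
Then the exponent is δ²μ/2 = (μ − 74)²/(2μ) = 7.511400.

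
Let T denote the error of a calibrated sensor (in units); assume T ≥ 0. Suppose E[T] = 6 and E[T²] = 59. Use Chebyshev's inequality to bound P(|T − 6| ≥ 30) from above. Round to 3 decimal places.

Var(T) = E[T²] − (E[T])² = 59 − 36 = 23.
Chebyshev's inequality: P(|T − μ| ≥ t) ≤ Var(T)/t² = 23/900 = 0.0256.

0.026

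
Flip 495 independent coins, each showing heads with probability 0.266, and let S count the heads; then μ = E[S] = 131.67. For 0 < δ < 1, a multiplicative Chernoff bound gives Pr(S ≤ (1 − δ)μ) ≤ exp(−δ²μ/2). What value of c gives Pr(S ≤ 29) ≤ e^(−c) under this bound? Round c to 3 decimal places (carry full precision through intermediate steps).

Write 29 = (1 − δ)μ, so δ = 1 − 29/131.67 = 0.7797524…
Then the exponent is δ²μ/2 = (μ − 29)²/(2μ) = 40.028590.

40.029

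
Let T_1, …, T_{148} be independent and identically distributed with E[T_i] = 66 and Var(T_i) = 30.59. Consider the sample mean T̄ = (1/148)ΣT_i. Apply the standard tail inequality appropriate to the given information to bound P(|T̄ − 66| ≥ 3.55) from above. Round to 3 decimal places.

0.016

With mean and variance of each term known, Chebyshev's inequality bounds the deviation of the sum (or sample mean).
Var(T̄) = Var(T_i)/n = 30.59/148 = 0.20669.
Chebyshev: P(|T̄ − 66| ≥ 3.55) ≤ Var(T̄)/(3.55)² = 30.59/(148·3.55²) = 0.0164.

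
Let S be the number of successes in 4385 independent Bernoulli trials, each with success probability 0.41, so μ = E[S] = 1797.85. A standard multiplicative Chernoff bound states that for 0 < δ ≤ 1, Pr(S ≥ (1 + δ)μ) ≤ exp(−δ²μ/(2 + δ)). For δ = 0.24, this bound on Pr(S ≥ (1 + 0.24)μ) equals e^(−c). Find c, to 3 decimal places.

46.230

c = δ²μ/(2 + δ) = 0.24²·1797.85/(2 + 0.24) = 46.2304.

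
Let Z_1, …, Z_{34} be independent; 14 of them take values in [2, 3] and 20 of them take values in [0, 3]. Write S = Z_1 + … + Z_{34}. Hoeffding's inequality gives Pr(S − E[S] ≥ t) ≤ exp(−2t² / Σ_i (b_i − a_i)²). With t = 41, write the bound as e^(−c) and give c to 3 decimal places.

17.330

Σ(b_i − a_i)² = 14·1² + 20·3² = 194.
c = 2t² / 194 = 2·41² / 194 = 17.3299.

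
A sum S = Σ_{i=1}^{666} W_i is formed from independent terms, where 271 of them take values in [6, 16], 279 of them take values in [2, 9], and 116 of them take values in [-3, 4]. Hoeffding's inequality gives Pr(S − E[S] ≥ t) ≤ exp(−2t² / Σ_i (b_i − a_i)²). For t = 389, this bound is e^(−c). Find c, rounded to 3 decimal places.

6.515

Σ(b_i − a_i)² = 271·10² + 279·7² + 116·7² = 46455.
c = 2t² / 46455 = 2·389² / 46455 = 6.5147.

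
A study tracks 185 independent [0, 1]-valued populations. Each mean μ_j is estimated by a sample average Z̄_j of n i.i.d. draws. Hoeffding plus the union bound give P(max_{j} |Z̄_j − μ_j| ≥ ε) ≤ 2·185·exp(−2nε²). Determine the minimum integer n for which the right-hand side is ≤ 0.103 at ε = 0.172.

Need 2·185·exp(−2nε²) ≤ 0.103, i.e. exp(−2nε²) ≤ 0.103/370.
So 2nε² ≥ ln(370/0.103) = 8.186529.
Hence n ≥ 8.186529/(2·0.172²) = 138.361.
The smallest integer n is 139.

139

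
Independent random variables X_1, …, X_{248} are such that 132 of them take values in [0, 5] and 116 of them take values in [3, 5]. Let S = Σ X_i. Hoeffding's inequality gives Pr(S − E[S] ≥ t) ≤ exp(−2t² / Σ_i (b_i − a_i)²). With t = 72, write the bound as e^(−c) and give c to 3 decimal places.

2.755

Σ(b_i − a_i)² = 132·5² + 116·2² = 3764.
c = 2t² / 3764 = 2·72² / 3764 = 2.7545.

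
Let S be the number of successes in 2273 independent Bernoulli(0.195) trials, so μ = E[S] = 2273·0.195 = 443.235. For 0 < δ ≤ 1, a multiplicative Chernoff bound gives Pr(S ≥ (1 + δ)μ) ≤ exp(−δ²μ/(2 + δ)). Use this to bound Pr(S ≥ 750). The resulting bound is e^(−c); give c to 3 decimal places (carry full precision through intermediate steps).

Write 750 = (1 + δ)μ, so δ = 750/443.235 − 1 = 0.6921046…
Then the exponent is δ²μ/(2 + δ) = (750 − μ)² / (μ·(2 + δ)) = 78.865240.

78.865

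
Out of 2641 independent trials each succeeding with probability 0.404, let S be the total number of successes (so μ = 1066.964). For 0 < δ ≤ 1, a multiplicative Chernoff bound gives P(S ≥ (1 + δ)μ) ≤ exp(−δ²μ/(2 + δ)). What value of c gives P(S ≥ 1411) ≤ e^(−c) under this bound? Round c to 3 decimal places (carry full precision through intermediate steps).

Write 1411 = (1 + δ)μ, so δ = 1411/1066.964 − 1 = 0.3224439…
Then the exponent is δ²μ/(2 + δ) = (1411 − μ)² / (μ·(2 + δ)) = 47.765330.

47.765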